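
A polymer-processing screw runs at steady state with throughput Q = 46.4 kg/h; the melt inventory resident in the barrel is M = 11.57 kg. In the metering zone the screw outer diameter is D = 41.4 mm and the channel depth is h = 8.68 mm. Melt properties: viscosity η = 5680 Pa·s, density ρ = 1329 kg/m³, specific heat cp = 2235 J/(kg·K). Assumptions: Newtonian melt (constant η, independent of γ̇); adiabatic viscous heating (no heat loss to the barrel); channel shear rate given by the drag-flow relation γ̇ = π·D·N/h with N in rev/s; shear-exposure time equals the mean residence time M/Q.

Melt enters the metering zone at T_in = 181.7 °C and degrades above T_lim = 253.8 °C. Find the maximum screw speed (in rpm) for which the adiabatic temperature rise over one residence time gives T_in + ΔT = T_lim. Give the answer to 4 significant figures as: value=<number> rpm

value=25.95 rpm

Convert throughput: Q = 46.4 kg/h = 46.4/3600 = 0.0128889 kg/s
t_res = M / Q_s = 11.57 ÷ 0.0128889 = 897.672 s
Convert to metres: D = 0.0414 m, h = 0.00868 m
ΔT_a = T_lim − T_in = 253.8 °C − 181.7 °C = 72.1 K
γ̇_max² = ΔT_a·ρ·cp/(η·t_res) = 72.1·1329·2235/(5680·897.672) = 42.0022 s⁻²
γ̇_max = √42.0022 = 6.48091 s⁻¹
N_max = γ̇_max h / (πD) = 6.48091·0.00868/(π·0.0414) = 0.432519 rev/s → ×60 = 25.9511 rpm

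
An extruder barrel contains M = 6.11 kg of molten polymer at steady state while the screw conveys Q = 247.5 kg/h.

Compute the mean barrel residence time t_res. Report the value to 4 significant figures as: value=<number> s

value=88.87 s

Throughput in SI: Q_s = 247.5 kg/h ÷ 3600 s/h = 0.06875 kg/s
Mean residence time: t_res = M/Q_s = 6.11 kg / 0.06875 kg/s = 88.8727 s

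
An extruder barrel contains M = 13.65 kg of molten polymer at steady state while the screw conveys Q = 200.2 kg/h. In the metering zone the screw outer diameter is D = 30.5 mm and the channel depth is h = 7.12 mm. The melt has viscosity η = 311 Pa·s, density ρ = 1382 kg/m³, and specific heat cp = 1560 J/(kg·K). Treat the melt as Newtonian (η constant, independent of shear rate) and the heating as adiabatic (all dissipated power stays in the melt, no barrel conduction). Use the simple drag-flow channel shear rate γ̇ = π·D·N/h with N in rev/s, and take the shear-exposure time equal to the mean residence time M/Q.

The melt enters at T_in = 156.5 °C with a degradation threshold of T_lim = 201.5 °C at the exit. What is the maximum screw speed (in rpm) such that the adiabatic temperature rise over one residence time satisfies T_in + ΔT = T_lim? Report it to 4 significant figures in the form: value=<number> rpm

value=158.9 rpm

Convert throughput: Q = 200.2 kg/h = 200.2/3600 = 0.0556111 kg/s
t_res = M / Q_s = 13.65 / 0.0556111 = 245.455 s
Geometry in SI: D = 30.5 mm → 0.0305 m, h = 7.12 mm → 0.00712 m
Allowable rise: ΔT_a = T_lim − T_in = 201.5 − 156.5 = 45 K
γ̇_max² = ΔT_a·ρ·cp / (η·t_res) = [45 × 1382 × 1560] / [311 × 245.455] = 1270.91 s⁻²
γ̇_max = √1270.91 = 35.6498 s⁻¹
Solve γ̇ = πDN/h for N: N_max = γ̇_max·h/(π·D) = 35.6498 × 0.00712 / (π × 0.0305) = 2.64903 rev/s = 158.942 rpm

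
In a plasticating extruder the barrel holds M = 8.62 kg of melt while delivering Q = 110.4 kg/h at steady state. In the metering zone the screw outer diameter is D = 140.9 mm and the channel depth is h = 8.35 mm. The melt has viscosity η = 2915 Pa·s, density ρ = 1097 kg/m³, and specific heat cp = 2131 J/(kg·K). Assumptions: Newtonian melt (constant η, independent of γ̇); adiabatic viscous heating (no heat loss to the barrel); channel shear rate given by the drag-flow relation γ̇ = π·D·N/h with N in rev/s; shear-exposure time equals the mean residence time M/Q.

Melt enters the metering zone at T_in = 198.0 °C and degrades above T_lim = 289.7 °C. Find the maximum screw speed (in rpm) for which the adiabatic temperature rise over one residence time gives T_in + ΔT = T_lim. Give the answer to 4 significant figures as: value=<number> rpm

value=18.31 rpm

Convert throughput: Q = 110.4 kg/h = 110.4/3600 = 0.0306667 kg/s
t_res = M / Q_s = 8.62 / 0.0306667 = 281.087 s
D = 140.9 mm = 0.1409 m;  h = 8.35 mm = 0.00835 m
ΔT_a = T_lim − T_in = 289.7 − 198.0 = 91.7 K
γ̇_max² = ΔT_a·ρ·cp / (η·t_res) = [91.7 × 1097 × 2131] / [2915 × 281.087] = 261.626 s⁻²
γ̇_max = √261.626 = 16.1748 s⁻¹
N_max = γ̇_max·h / (π·D) = 16.1748 · 0.00835 / (π · 0.1409) = 0.305116 rev/s = 18.307 rpm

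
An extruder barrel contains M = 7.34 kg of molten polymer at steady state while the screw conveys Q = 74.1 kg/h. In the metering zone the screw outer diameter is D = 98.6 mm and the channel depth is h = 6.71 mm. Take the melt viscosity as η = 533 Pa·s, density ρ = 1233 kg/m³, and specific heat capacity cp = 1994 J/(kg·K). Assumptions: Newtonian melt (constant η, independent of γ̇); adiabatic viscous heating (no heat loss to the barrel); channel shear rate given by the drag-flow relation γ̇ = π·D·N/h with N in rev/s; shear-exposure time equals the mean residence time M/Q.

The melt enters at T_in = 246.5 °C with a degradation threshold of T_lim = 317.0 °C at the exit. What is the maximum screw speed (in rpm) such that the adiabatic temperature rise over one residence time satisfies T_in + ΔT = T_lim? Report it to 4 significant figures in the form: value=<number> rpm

Convert throughput: Q = 74.1 kg/h = 74.1/3600 = 0.0205833 kg/s
t_res = M / Q_s = 7.34 / 0.0205833 = 356.599 s
D = 98.6 mm = 0.0986 m;  h = 6.71 mm = 0.00671 m
ΔT_a = T_lim − T_in = 317.0 °C − 246.5 °C = 70.5 K
Invert ΔT = ηγ̇²t_res/(ρcp) for γ̇: γ̇_max² = ΔT_a ρ cp / (η t_res) = 70.5·1233·1994 / (533·356.599) = 911.947 s⁻²
Take the square root: γ̇_max = √(911.947) = 30.1985 s⁻¹
N_max = γ̇_max h / (πD) = 30.1985·0.00671/(π·0.0986) = 0.654155 rev/s → ×60 = 39.2493 rpm

value=39.25 rpm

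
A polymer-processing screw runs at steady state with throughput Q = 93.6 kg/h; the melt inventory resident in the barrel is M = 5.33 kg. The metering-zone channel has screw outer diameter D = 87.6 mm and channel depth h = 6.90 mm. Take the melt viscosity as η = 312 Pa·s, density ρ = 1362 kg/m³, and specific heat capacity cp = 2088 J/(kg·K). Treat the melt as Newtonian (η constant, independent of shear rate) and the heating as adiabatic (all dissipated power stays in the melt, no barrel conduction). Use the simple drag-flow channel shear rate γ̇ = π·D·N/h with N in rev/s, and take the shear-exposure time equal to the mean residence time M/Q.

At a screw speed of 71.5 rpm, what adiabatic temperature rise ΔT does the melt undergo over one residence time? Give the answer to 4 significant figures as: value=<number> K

value=50.81 K

Convert throughput: Q = 93.6 kg/h = 93.6/3600 = 0.026 kg/s
t_res = M / Q_s = 5.33 ÷ 0.026 = 205 s
Geometry in metres: D = 87.6 mm → 0.0876 m, h = 6.90 mm → 0.0069 m; screw speed N = 71.5 rpm = 1.19167 rev/s
γ̇ = π·D·N / h = π · 0.0876 · 1.19167 / 0.0069 = 47.5291 s⁻¹
ΔT = η·γ̇²·t_res/(ρ·cp) = [312 × 47.5291² × 205] / [1362 × 2088] = 50.8066 K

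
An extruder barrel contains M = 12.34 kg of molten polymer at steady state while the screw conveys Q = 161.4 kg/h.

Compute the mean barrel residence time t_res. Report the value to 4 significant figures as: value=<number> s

Q_s = Q / 3600 = 161.4 / 3600 = 0.0448333 kg/s
Mean residence time: t_res = M/Q_s = 12.34 kg / 0.0448333 kg/s = 275.242 s

value=275.2 s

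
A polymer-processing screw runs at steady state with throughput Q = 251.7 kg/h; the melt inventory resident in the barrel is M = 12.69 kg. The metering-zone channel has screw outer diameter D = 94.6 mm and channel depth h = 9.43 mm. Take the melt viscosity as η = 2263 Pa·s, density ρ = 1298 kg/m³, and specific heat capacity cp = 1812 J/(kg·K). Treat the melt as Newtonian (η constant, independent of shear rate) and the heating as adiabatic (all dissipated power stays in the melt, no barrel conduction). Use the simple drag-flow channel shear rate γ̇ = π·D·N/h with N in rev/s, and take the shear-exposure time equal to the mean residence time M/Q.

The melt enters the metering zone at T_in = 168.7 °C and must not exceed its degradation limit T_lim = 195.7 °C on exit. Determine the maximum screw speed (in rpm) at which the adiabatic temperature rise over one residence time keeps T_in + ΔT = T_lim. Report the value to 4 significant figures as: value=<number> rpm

Convert throughput: Q = 251.7 kg/h = 251.7/3600 = 0.0699167 kg/s
t_res = M / Q_s = 12.69 ÷ 0.0699167 = 181.502 s
D = 94.6 mm = 0.0946 m;  h = 9.43 mm = 0.00943 m
ΔT_a = T_lim − T_in = 195.7 °C − 168.7 °C = 27 K
γ̇_max² = ΔT_a·ρ·cp / (η·t_res) = [27 × 1298 × 1812] / [2263 × 181.502] = 154.608 s⁻²
γ̇_max = sqrt(154.608) = 12.4341 s⁻¹
Solve γ̇ = πDN/h for N: N_max = γ̇_max·h/(π·D) = 12.4341 × 0.00943 / (π × 0.0946) = 0.394536 rev/s = 23.6721 rpm

value=23.67 rpm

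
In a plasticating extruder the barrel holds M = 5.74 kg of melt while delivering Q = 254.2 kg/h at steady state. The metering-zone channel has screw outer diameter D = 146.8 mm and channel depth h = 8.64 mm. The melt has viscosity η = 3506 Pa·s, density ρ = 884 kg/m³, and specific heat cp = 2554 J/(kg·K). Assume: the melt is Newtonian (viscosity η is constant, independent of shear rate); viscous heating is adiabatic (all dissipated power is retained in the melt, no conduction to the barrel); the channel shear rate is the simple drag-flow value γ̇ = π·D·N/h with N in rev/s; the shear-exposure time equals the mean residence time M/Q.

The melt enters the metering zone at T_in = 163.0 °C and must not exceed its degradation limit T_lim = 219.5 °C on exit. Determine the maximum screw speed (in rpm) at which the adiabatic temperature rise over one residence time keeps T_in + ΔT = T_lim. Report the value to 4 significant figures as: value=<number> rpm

Throughput in SI: Q_s = 254.2 kg/h ÷ 3600 s/h = 0.0706111 kg/s
t_res = M / Q_s = 5.74 ÷ 0.0706111 = 81.2903 s
Convert to metres: D = 0.1468 m, h = 0.00864 m
ΔT_a = T_lim − T_in = 219.5 − 163.0 = 56.5 K
γ̇_max² = ΔT_a·ρ·cp/(η·t_res) = 56.5·884·2554/(3506·81.2903) = 447.58 s⁻²
Take the square root: γ̇_max = √(447.58) = 21.1561 s⁻¹
N_max = γ̇_max h / (πD) = 21.1561·0.00864/(π·0.1468) = 0.396345 rev/s → ×60 = 23.7807 rpm

value=23.78 rpm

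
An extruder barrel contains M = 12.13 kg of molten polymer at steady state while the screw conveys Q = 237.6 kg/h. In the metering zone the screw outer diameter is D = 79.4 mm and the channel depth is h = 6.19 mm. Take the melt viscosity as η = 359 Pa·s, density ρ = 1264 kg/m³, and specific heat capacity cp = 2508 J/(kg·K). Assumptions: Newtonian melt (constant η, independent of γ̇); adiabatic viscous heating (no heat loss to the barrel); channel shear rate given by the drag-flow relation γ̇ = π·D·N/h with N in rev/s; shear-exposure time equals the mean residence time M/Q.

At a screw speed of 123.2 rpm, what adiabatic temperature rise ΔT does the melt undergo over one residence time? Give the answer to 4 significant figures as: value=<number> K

Convert throughput: Q = 237.6 kg/h = 237.6/3600 = 0.066 kg/s
t_res = M / Q_s = 12.13 / 0.066 = 183.788 s
Convert to SI: D = 0.0794 m, h = 0.00619 m, N = 123.2/60 = 2.05333 rev/s
γ̇ = π·D·N / h = π · 0.0794 · 2.05333 / 0.00619 = 82.7445 s⁻¹
Adiabatic rise: ΔT = η γ̇² t_res / (ρ cp) = 359·(82.7445)²·183.788 / (1264·2508) = 142.5 K

value=142.5 K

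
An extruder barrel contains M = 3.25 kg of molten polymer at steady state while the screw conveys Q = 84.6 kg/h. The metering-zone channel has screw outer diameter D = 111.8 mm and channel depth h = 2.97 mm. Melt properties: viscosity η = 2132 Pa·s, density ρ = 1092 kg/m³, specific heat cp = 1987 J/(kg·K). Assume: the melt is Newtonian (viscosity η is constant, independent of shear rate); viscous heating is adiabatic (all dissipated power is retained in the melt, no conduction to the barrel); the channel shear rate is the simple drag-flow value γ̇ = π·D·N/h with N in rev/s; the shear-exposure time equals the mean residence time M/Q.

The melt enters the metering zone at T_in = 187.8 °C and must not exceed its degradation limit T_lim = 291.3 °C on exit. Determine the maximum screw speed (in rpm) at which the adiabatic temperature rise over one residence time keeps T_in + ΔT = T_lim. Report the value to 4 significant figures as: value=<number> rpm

Q_s = Q / 3600 = 84.6 / 3600 = 0.0235 kg/s
t_res = M / Q_s = 3.25 ÷ 0.0235 = 138.298 s
Convert to metres: D = 0.1118 m, h = 0.00297 m
Allowable rise: ΔT_a = T_lim − T_in = 291.3 − 187.8 = 103.5 K
Invert ΔT = ηγ̇²t_res/(ρcp) for γ̇: γ̇_max² = ΔT_a ρ cp / (η t_res) = 103.5·1092·1987 / (2132·138.298) = 761.655 s⁻²
γ̇_max = √761.655 = 27.5981 s⁻¹
N_max = γ̇_max h / (πD) = 27.5981·0.00297/(π·0.1118) = 0.233369 rev/s → ×60 = 14.0022 rpm

value=14.00 rpm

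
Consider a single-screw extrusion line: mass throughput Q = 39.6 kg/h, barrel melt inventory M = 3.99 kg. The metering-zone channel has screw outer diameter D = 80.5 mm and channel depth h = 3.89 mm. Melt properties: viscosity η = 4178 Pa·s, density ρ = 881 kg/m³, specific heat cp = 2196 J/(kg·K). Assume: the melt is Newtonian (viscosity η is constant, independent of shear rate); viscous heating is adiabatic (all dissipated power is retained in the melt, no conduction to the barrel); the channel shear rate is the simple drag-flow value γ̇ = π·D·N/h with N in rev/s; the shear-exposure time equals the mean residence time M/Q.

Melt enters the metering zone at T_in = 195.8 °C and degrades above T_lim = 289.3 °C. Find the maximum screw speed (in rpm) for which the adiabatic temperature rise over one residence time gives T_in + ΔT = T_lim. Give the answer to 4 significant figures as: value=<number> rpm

Q_s = Q / 3600 = 39.6 / 3600 = 0.011 kg/s
Mean residence time: t_res = M/Q_s = 3.99 kg / 0.011 kg/s = 362.727 s
D = 80.5 mm = 0.0805 m;  h = 3.89 mm = 0.00389 m
Allowable rise: ΔT_a = T_lim − T_in = 289.3 − 195.8 = 93.5 K
γ̇_max² = ΔT_a·ρ·cp / (η·t_res) = [93.5 × 881 × 2196] / [4178 × 362.727] = 119.363 s⁻²
γ̇_max = sqrt(119.363) = 10.9254 s⁻¹
N_max = γ̇_max·h / (π·D) = 10.9254 · 0.00389 / (π · 0.0805) = 0.16805 rev/s = 10.083 rpm

value=10.08 rpm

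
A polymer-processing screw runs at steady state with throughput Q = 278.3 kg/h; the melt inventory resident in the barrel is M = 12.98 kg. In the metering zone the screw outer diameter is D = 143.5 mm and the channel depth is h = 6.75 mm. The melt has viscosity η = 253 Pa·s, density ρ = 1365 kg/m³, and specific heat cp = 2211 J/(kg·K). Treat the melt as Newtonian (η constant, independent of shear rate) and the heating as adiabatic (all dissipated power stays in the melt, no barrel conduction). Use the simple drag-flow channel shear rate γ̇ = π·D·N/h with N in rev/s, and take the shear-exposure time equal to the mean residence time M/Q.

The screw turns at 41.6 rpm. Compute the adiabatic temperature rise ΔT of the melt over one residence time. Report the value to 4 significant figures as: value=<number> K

Convert throughput: Q = 278.3 kg/h = 278.3/3600 = 0.0773056 kg/s
t_res = M / Q_s = 12.98 / 0.0773056 = 167.905 s
Convert to SI: D = 0.1435 m, h = 0.00675 m, N = 41.6/60 = 0.693333 rev/s
Shear rate: γ̇ = πDN/h = π·0.1435·0.693333/0.00675 = 46.3063 s⁻¹
ΔT = η·γ̇²·t_res/(ρ·cp) = [253 × 46.3063² × 167.905] / [1365 × 2211] = 30.1817 K

value=30.18 K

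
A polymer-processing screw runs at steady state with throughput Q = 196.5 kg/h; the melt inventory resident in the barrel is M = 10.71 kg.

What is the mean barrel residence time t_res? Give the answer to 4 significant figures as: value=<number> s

value=196.2 s

Q_s = Q / 3600 = 196.5 / 3600 = 0.0545833 kg/s
Mean residence time: t_res = M/Q_s = 10.71 kg / 0.0545833 kg/s = 196.214 s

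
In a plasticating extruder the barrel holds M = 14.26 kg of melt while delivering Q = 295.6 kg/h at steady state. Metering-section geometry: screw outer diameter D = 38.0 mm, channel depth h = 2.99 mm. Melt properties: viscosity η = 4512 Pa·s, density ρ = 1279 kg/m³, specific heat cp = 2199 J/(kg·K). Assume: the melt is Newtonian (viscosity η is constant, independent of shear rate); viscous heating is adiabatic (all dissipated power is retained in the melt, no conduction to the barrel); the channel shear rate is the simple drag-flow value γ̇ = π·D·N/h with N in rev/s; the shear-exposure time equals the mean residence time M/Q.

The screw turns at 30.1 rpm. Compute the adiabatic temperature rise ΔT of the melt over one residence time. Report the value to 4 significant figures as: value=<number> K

Convert throughput: Q = 295.6 kg/h = 295.6/3600 = 0.0821111 kg/s
t_res = M / Q_s = 14.26 ÷ 0.0821111 = 173.667 s
Convert to SI: D = 0.038 m, h = 0.00299 m, N = 30.1/60 = 0.501667 rev/s
Shear rate: γ̇ = πDN/h = π·0.038·0.501667/0.00299 = 20.0298 s⁻¹
ΔT = η·γ̇²·t_res/(ρ·cp) = [4512 × 20.0298² × 173.667] / [1279 × 2199] = 111.775 K

value=111.8 K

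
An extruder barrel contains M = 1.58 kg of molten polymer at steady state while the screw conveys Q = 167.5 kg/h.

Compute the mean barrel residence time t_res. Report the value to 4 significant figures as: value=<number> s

Throughput in SI: Q_s = 167.5 kg/h ÷ 3600 s/h = 0.0465278 kg/s
Mean residence time: t_res = M/Q_s = 1.58 kg / 0.0465278 kg/s = 33.9582 s

value=33.96 s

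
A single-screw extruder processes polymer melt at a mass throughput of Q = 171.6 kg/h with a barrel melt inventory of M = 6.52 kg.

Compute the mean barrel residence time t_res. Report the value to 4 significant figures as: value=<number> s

Convert throughput: Q = 171.6 kg/h = 171.6/3600 = 0.0476667 kg/s
Mean residence time: t_res = M/Q_s = 6.52 kg / 0.0476667 kg/s = 136.783 s

value=136.8 s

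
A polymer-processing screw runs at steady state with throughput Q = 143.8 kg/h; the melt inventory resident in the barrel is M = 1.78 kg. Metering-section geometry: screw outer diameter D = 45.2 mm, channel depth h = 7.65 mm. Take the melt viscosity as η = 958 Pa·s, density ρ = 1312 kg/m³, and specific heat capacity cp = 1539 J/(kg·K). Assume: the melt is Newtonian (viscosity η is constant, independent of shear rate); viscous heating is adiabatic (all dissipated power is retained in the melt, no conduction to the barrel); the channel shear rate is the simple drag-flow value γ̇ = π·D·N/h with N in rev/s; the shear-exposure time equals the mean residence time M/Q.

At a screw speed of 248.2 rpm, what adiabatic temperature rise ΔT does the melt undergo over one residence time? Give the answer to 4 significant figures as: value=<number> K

value=124.7 K

Throughput in SI: Q_s = 143.8 kg/h ÷ 3600 s/h = 0.0399444 kg/s
Mean residence time: t_res = M/Q_s = 1.78 kg / 0.0399444 kg/s = 44.5619 s
D = 45.2 mm = 0.0452 m;  h = 7.65 mm = 0.00765 m;  N = 248.2 rpm / 60 = 4.13667 rev/s
γ̇ = π D N / h = (π)(0.0452)(4.13667) / 0.00765 = 76.7852 s⁻¹
Adiabatic rise: ΔT = η γ̇² t_res / (ρ cp) = 958·(76.7852)²·44.5619 / (1312·1539) = 124.656 K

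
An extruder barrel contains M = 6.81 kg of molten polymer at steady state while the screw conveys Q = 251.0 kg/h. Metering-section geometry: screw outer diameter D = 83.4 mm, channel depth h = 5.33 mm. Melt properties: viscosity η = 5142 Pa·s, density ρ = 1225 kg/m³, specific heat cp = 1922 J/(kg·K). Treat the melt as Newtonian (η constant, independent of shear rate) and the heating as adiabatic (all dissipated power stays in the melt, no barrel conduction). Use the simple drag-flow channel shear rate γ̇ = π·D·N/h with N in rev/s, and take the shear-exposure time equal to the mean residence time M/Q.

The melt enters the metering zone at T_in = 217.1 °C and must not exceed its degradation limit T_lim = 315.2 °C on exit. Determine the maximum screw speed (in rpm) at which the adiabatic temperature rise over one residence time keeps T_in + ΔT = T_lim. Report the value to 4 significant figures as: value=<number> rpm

value=26.18 rpm

Throughput in SI: Q_s = 251.0 kg/h ÷ 3600 s/h = 0.0697222 kg/s
t_res = M / Q_s = 6.81 / 0.0697222 = 97.6733 s
Geometry in SI: D = 83.4 mm → 0.0834 m, h = 5.33 mm → 0.00533 m
ΔT_a = T_lim − T_in = 315.2 − 217.1 = 98.1 K
γ̇_max² = ΔT_a·ρ·cp/(η·t_res) = 98.1·1225·1922/(5142·97.6733) = 459.886 s⁻²
γ̇_max = sqrt(459.886) = 21.445 s⁻¹
Solve γ̇ = πDN/h for N: N_max = γ̇_max·h/(π·D) = 21.445 × 0.00533 / (π × 0.0834) = 0.436251 rev/s = 26.1751 rpm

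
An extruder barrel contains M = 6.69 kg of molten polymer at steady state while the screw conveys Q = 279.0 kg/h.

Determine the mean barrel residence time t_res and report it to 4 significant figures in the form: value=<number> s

value=86.32 s

Q_s = Q / 3600 = 279.0 / 3600 = 0.0775 kg/s
Mean residence time: t_res = M/Q_s = 6.69 kg / 0.0775 kg/s = 86.3226 s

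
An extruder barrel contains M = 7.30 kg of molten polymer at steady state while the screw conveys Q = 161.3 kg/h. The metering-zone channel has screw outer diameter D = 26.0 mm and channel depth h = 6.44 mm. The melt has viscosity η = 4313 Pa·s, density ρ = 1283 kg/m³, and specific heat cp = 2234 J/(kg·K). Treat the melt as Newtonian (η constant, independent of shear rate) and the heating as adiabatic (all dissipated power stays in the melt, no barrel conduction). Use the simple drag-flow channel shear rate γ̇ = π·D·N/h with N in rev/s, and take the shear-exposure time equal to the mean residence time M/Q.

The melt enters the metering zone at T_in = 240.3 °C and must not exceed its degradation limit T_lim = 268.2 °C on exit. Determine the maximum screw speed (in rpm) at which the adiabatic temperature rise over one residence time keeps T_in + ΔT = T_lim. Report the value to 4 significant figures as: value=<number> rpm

value=50.46 rpm

Q_s = Q / 3600 = 161.3 / 3600 = 0.0448056 kg/s
Mean residence time: t_res = M/Q_s = 7.30 kg / 0.0448056 kg/s = 162.926 s
D = 26.0 mm = 0.026 m;  h = 6.44 mm = 0.00644 m
ΔT_a = T_lim − T_in = 268.2 °C − 240.3 °C = 27.9 K
γ̇_max² = ΔT_a·ρ·cp / (η·t_res) = [27.9 × 1283 × 2234] / [4313 × 162.926] = 113.8 s⁻²
γ̇_max = √113.8 = 10.6677 s⁻¹
N_max = γ̇_max h / (πD) = 10.6677·0.00644/(π·0.026) = 0.841074 rev/s → ×60 = 50.4645 rpm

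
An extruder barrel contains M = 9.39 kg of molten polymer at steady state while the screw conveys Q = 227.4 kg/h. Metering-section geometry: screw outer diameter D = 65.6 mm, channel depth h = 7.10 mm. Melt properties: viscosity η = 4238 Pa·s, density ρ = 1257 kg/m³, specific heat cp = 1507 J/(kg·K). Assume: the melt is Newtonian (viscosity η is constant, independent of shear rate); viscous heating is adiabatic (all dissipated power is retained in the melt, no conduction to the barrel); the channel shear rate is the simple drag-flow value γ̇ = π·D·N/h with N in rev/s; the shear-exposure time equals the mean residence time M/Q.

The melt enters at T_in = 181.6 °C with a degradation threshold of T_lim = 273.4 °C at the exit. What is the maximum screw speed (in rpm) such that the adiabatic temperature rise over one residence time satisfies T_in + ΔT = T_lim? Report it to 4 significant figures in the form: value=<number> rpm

Q_s = Q / 3600 = 227.4 / 3600 = 0.0631667 kg/s
t_res = M / Q_s = 9.39 ÷ 0.0631667 = 148.654 s
Geometry in SI: D = 65.6 mm → 0.0656 m, h = 7.10 mm → 0.0071 m
ΔT_a = T_lim − T_in = 273.4 − 181.6 = 91.8 K
γ̇_max² = ΔT_a·ρ·cp / (η·t_res) = [91.8 × 1257 × 1507] / [4238 × 148.654] = 276.028 s⁻²
γ̇_max = sqrt(276.028) = 16.6141 s⁻¹
N_max = γ̇_max h / (πD) = 16.6141·0.0071/(π·0.0656) = 0.572375 rev/s → ×60 = 34.3425 rpm

value=34.34 rpm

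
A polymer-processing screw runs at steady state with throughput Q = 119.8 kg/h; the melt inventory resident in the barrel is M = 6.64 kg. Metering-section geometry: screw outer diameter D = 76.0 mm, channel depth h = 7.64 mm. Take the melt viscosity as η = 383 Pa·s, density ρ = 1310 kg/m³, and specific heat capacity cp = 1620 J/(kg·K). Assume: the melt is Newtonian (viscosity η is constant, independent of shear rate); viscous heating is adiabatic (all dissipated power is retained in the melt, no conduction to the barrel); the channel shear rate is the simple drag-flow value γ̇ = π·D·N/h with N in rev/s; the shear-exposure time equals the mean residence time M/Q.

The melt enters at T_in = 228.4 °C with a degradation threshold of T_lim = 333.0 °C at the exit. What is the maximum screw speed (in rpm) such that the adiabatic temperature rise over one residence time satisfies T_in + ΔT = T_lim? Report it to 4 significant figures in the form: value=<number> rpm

value=103.5 rpm

Q_s = Q / 3600 = 119.8 / 3600 = 0.0332778 kg/s
Mean residence time: t_res = M/Q_s = 6.64 kg / 0.0332778 kg/s = 199.533 s
Geometry in SI: D = 76.0 mm → 0.076 m, h = 7.64 mm → 0.00764 m
Allowable rise: ΔT_a = T_lim − T_in = 333.0 − 228.4 = 104.6 K
γ̇_max² = ΔT_a·ρ·cp/(η·t_res) = 104.6·1310·1620/(383·199.533) = 2904.73 s⁻²
Take the square root: γ̇_max = √(2904.73) = 53.8955 s⁻¹
N_max = γ̇_max·h / (π·D) = 53.8955 · 0.00764 / (π · 0.076) = 1.72458 rev/s = 103.475 rpm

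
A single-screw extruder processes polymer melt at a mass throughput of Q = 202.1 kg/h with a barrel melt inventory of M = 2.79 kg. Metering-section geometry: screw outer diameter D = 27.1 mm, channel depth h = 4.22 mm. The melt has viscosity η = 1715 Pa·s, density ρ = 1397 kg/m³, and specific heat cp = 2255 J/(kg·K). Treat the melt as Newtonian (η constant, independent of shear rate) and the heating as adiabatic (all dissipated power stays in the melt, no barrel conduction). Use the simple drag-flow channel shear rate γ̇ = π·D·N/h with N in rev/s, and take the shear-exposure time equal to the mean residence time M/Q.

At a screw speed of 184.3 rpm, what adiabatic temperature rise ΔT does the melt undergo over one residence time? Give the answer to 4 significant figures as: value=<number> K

Convert throughput: Q = 202.1 kg/h = 202.1/3600 = 0.0561389 kg/s
t_res = M / Q_s = 2.79 ÷ 0.0561389 = 49.6982 s
Convert to SI: D = 0.0271 m, h = 0.00422 m, N = 184.3/60 = 3.07167 rev/s
γ̇ = π·D·N / h = π · 0.0271 · 3.07167 / 0.00422 = 61.9699 s⁻¹
Adiabatic rise: ΔT = η γ̇² t_res / (ρ cp) = 1715·(61.9699)²·49.6982 / (1397·2255) = 103.902 K

value=103.9 K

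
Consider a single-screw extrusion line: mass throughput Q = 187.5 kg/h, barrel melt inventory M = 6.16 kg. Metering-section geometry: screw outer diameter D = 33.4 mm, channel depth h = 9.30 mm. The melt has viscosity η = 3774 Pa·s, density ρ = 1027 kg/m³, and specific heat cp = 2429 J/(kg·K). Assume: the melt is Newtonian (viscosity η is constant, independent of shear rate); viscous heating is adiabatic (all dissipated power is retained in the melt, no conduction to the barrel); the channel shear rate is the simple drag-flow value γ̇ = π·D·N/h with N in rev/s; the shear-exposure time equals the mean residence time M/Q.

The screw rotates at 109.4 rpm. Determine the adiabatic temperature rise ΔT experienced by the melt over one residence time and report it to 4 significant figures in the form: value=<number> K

Throughput in SI: Q_s = 187.5 kg/h ÷ 3600 s/h = 0.0520833 kg/s
t_res = M / Q_s = 6.16 ÷ 0.0520833 = 118.272 s
Convert to SI: D = 0.0334 m, h = 0.0093 m, N = 109.4/60 = 1.82333 rev/s
Shear rate: γ̇ = πDN/h = π·0.0334·1.82333/0.0093 = 20.5721 s⁻¹
Adiabatic rise: ΔT = η γ̇² t_res / (ρ cp) = 3774·(20.5721)²·118.272 / (1027·2429) = 75.726 K

value=75.73 K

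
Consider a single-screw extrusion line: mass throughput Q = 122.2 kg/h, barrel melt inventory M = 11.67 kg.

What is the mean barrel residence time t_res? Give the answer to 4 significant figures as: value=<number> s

Convert throughput: Q = 122.2 kg/h = 122.2/3600 = 0.0339444 kg/s
Mean residence time: t_res = M/Q_s = 11.67 kg / 0.0339444 kg/s = 343.797 s

value=343.8 s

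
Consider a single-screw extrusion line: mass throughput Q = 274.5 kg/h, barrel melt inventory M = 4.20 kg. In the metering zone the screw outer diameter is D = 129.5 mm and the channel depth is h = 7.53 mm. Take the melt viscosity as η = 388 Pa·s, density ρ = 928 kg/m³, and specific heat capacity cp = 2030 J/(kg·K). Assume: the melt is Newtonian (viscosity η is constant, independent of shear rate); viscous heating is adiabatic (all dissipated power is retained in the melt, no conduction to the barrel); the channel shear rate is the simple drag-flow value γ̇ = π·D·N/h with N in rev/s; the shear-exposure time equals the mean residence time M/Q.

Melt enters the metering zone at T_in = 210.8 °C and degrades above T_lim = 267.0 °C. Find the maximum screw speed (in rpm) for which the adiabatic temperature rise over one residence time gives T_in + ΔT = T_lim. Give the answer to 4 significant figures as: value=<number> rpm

Convert throughput: Q = 274.5 kg/h = 274.5/3600 = 0.07625 kg/s
t_res = M / Q_s = 4.20 / 0.07625 = 55.082 s
Convert to metres: D = 0.1295 m, h = 0.00753 m
Allowable rise: ΔT_a = T_lim − T_in = 267.0 − 210.8 = 56.2 K
γ̇_max² = ΔT_a·ρ·cp / (η·t_res) = [56.2 × 928 × 2030] / [388 × 55.082] = 4953.81 s⁻²
γ̇_max = sqrt(4953.81) = 70.3833 s⁻¹
Solve γ̇ = πDN/h for N: N_max = γ̇_max·h/(π·D) = 70.3833 × 0.00753 / (π × 0.1295) = 1.3027 rev/s = 78.1621 rpm

value=78.16 rpm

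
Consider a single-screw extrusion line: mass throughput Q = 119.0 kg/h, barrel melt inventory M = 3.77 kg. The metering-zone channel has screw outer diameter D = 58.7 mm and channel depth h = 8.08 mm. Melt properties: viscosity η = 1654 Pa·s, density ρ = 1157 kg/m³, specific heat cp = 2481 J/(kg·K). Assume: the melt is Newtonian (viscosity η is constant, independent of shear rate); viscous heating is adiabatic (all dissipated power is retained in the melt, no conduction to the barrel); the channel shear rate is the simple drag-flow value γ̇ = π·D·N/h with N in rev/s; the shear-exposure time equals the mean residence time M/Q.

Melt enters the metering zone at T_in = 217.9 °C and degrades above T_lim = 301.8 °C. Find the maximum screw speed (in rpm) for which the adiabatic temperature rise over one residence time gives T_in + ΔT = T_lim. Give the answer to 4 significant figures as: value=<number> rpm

value=93.93 rpm

Throughput in SI: Q_s = 119.0 kg/h ÷ 3600 s/h = 0.0330556 kg/s
t_res = M / Q_s = 3.77 ÷ 0.0330556 = 114.05 s
D = 58.7 mm = 0.0587 m;  h = 8.08 mm = 0.00808 m
Allowable rise: ΔT_a = T_lim − T_in = 301.8 − 217.9 = 83.9 K
γ̇_max² = ΔT_a·ρ·cp/(η·t_res) = 83.9·1157·2481/(1654·114.05) = 1276.7 s⁻²
γ̇_max = sqrt(1276.7) = 35.731 s⁻¹
Solve γ̇ = πDN/h for N: N_max = γ̇_max·h/(π·D) = 35.731 × 0.00808 / (π × 0.0587) = 1.56555 rev/s = 93.9333 rpm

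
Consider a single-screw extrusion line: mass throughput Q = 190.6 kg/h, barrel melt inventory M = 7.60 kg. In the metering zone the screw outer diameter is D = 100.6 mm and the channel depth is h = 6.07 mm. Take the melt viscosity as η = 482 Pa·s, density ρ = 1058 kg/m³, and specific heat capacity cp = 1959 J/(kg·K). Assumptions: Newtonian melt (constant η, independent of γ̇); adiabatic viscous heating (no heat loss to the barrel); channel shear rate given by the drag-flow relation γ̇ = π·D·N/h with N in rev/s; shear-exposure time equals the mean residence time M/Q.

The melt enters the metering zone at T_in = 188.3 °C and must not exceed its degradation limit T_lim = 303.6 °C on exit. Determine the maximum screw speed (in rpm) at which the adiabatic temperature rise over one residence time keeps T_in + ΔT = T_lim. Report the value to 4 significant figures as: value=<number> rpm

value=67.72 rpm

Q_s = Q / 3600 = 190.6 / 3600 = 0.0529444 kg/s
t_res = M / Q_s = 7.60 ÷ 0.0529444 = 143.547 s
Convert to metres: D = 0.1006 m, h = 0.00607 m
ΔT_a = T_lim − T_in = 303.6 − 188.3 = 115.3 K
γ̇_max² = ΔT_a·ρ·cp/(η·t_res) = 115.3·1058·1959/(482·143.547) = 3453.9 s⁻²
Take the square root: γ̇_max = √(3453.9) = 58.7699 s⁻¹
Solve γ̇ = πDN/h for N: N_max = γ̇_max·h/(π·D) = 58.7699 × 0.00607 / (π × 0.1006) = 1.12874 rev/s = 67.7246 rpm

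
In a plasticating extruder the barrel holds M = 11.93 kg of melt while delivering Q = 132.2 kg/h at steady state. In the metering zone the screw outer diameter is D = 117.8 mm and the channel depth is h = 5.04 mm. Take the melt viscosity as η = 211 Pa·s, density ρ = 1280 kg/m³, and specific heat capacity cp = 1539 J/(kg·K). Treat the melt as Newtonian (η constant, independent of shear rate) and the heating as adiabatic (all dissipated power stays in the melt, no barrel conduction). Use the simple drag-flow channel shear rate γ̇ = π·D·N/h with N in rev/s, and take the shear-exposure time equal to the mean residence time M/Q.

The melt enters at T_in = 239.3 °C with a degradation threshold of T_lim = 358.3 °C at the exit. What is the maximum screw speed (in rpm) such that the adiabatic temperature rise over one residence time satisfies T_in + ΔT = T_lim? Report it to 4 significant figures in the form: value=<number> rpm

Q_s = Q / 3600 = 132.2 / 3600 = 0.0367222 kg/s
t_res = M / Q_s = 11.93 ÷ 0.0367222 = 324.871 s
Convert to metres: D = 0.1178 m, h = 0.00504 m
ΔT_a = T_lim − T_in = 358.3 − 239.3 = 119 K
γ̇_max² = ΔT_a·ρ·cp/(η·t_res) = 119·1280·1539/(211·324.871) = 3419.81 s⁻²
Take the square root: γ̇_max = √(3419.81) = 58.4791 s⁻¹
N_max = γ̇_max h / (πD) = 58.4791·0.00504/(π·0.1178) = 0.796409 rev/s → ×60 = 47.7845 rpm

value=47.78 rpm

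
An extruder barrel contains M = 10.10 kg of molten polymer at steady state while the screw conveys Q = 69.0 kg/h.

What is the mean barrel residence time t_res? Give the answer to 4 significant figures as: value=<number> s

value=527.0 s

Throughput in SI: Q_s = 69.0 kg/h ÷ 3600 s/h = 0.0191667 kg/s
t_res = M / Q_s = 10.10 / 0.0191667 = 526.957 s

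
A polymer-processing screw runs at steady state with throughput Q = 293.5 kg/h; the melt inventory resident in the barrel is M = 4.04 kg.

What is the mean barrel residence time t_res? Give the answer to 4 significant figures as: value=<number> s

Q_s = Q / 3600 = 293.5 / 3600 = 0.0815278 kg/s
t_res = M / Q_s = 4.04 ÷ 0.0815278 = 49.5537 s

value=49.55 s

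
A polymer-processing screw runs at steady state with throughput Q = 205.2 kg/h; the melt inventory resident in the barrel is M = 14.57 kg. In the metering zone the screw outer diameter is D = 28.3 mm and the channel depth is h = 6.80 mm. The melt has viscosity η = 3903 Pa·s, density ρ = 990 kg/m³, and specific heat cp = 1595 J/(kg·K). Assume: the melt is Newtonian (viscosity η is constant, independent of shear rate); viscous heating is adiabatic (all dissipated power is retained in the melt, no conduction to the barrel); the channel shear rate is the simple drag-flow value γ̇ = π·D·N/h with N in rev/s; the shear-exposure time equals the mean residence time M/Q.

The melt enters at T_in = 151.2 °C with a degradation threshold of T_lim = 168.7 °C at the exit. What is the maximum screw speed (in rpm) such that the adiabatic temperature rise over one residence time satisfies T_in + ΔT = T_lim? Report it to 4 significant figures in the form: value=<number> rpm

value=24.15 rpm

Throughput in SI: Q_s = 205.2 kg/h ÷ 3600 s/h = 0.057 kg/s
t_res = M / Q_s = 14.57 ÷ 0.057 = 255.614 s
D = 28.3 mm = 0.0283 m;  h = 6.80 mm = 0.0068 m
ΔT_a = T_lim − T_in = 168.7 − 151.2 = 17.5 K
γ̇_max² = ΔT_a·ρ·cp/(η·t_res) = 17.5·990·1595/(3903·255.614) = 27.6981 s⁻²
Take the square root: γ̇_max = √(27.6981) = 5.2629 s⁻¹
N_max = γ̇_max h / (πD) = 5.2629·0.0068/(π·0.0283) = 0.40253 rev/s → ×60 = 24.1518 rpm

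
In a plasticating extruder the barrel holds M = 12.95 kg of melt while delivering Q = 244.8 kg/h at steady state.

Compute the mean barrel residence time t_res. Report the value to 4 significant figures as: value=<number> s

Throughput in SI: Q_s = 244.8 kg/h ÷ 3600 s/h = 0.068 kg/s
Mean residence time: t_res = M/Q_s = 12.95 kg / 0.068 kg/s = 190.441 s

value=190.4 s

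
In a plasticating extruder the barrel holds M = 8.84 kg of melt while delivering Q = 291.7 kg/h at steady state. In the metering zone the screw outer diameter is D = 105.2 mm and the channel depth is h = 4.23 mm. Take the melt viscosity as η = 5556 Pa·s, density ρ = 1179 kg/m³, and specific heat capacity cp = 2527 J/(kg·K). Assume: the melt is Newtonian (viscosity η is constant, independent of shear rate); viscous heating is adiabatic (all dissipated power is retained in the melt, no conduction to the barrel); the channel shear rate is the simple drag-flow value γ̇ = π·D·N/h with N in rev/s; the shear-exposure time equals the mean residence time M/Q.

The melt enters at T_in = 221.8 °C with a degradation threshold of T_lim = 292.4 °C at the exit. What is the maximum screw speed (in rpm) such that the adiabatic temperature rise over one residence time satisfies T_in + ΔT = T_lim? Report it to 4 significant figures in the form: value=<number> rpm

value=14.31 rpm

Throughput in SI: Q_s = 291.7 kg/h ÷ 3600 s/h = 0.0810278 kg/s
Mean residence time: t_res = M/Q_s = 8.84 kg / 0.0810278 kg/s = 109.098 s
D = 105.2 mm = 0.1052 m;  h = 4.23 mm = 0.00423 m
ΔT_a = T_lim − T_in = 292.4 − 221.8 = 70.6 K
γ̇_max² = ΔT_a·ρ·cp/(η·t_res) = 70.6·1179·2527/(5556·109.098) = 347.011 s⁻²
γ̇_max = √347.011 = 18.6282 s⁻¹
N_max = γ̇_max h / (πD) = 18.6282·0.00423/(π·0.1052) = 0.238422 rev/s → ×60 = 14.3053 rpm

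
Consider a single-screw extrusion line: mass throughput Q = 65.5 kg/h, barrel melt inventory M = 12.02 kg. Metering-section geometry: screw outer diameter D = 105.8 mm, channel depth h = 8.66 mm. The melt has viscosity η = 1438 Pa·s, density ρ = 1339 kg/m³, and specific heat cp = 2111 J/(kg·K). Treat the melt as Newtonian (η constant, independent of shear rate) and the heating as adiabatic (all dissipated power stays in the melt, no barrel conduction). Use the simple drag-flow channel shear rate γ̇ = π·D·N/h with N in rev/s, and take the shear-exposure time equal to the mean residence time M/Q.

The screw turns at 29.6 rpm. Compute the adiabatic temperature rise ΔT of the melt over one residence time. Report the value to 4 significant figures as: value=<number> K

value=120.5 K

Convert throughput: Q = 65.5 kg/h = 65.5/3600 = 0.0181944 kg/s
Mean residence time: t_res = M/Q_s = 12.02 kg / 0.0181944 kg/s = 660.641 s
Geometry in metres: D = 105.8 mm → 0.1058 m, h = 8.66 mm → 0.00866 m; screw speed N = 29.6 rpm = 0.493333 rev/s
γ̇ = π D N / h = (π)(0.1058)(0.493333) / 0.00866 = 18.9347 s⁻¹
Adiabatic rise: ΔT = η γ̇² t_res / (ρ cp) = 1438·(18.9347)²·660.641 / (1339·2111) = 120.496 K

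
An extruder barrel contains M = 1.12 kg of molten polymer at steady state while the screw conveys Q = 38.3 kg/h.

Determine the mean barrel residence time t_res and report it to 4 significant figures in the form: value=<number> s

Convert throughput: Q = 38.3 kg/h = 38.3/3600 = 0.0106389 kg/s
t_res = M / Q_s = 1.12 ÷ 0.0106389 = 105.274 s

value=105.3 s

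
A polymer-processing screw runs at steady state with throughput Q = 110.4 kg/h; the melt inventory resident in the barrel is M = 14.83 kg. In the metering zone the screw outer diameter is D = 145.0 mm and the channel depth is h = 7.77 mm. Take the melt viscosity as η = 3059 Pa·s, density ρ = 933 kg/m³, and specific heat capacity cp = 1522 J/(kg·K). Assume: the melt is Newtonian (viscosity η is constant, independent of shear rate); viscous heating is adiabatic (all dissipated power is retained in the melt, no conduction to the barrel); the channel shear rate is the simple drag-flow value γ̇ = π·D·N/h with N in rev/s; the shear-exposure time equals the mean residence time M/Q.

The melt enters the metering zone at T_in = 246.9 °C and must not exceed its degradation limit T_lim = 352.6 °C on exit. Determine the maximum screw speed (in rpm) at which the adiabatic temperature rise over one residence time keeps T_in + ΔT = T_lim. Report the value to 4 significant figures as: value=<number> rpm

value=10.31 rpm

Throughput in SI: Q_s = 110.4 kg/h ÷ 3600 s/h = 0.0306667 kg/s
Mean residence time: t_res = M/Q_s = 14.83 kg / 0.0306667 kg/s = 483.587 s
Convert to metres: D = 0.145 m, h = 0.00777 m
ΔT_a = T_lim − T_in = 352.6 °C − 246.9 °C = 105.7 K
γ̇_max² = ΔT_a·ρ·cp/(η·t_res) = 105.7·933·1522/(3059·483.587) = 101.465 s⁻²
γ̇_max = √101.465 = 10.073 s⁻¹
N_max = γ̇_max·h / (π·D) = 10.073 · 0.00777 / (π · 0.145) = 0.171815 rev/s = 10.3089 rpm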